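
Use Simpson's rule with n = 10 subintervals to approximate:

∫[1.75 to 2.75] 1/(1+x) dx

f(x) = 1/(1+x)
a = 1.75, b = 2.75, n = 10
h = (b - a)/n = 0.100000

Simpson's rule: (h/3)[f(x₀) + 4f(x₁) + 2f(x₂) + ... + f(xₙ)]

x_0 = 1.7500, f(x_0) = 0.363636, coefficient = 1
x_1 = 1.8500, f(x_1) = 0.350877, coefficient = 4
x_2 = 1.9500, f(x_2) = 0.338983, coefficient = 2
x_3 = 2.0500, f(x_3) = 0.327869, coefficient = 4
x_4 = 2.1500, f(x_4) = 0.317460, coefficient = 2
x_5 = 2.2500, f(x_5) = 0.307692, coefficient = 4
x_6 = 2.3500, f(x_6) = 0.298507, coefficient = 2
x_7 = 2.4500, f(x_7) = 0.289855, coefficient = 4
x_8 = 2.5500, f(x_8) = 0.281690, coefficient = 2
x_9 = 2.6500, f(x_9) = 0.273973, coefficient = 4
x_10 = 2.7500, f(x_10) = 0.266667, coefficient = 1

I ≈ (0.100000/3) × 9.304649 = 0.310155
Exact value: 0.310155
Error: 0.000000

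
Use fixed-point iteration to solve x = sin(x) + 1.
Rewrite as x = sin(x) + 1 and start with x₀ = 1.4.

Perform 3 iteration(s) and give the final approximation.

Equation: x = sin(x) + 1
Fixed-point form: x = sin(x) + 1
x₀ = 1.4

x_1 = g(1.400000) = 1.985450
x_2 = g(1.985450) = 1.915256
x_3 = g(1.915256) = 1.941258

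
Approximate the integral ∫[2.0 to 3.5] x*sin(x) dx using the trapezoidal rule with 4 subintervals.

f(x) = x*sin(x)
a = 2.0, b = 3.5, n = 4
h = (b - a)/n = 0.375000

Trapezoidal rule: (h/2)[f(x₀) + 2f(x₁) + 2f(x₂) + ... + f(xₙ)]

x_0 = 2.0000, f(x_0) = 1.818595, coefficient = 1
x_1 = 2.3750, f(x_1) = 1.647502, coefficient = 2
x_2 = 2.7500, f(x_2) = 1.049568, coefficient = 2
x_3 = 3.1250, f(x_3) = 0.051850, coefficient = 2
x_4 = 3.5000, f(x_4) = -1.227741, coefficient = 1

I ≈ (0.375000/2) × 6.088692 = 1.141630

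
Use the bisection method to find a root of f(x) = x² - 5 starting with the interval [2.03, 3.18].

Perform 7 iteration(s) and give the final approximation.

f(x) = x² - 5
Initial interval: [2.03, 3.18]

Iteration 1:
  c_1 = (2.030000 + 3.180000)/2 = 2.605000
  f(c_1) = f(2.605000) = 1.786025
  f(a) × f(c) < 0, new interval: [2.030000, 2.605000]
Iteration 2:
  c_2 = (2.030000 + 2.605000)/2 = 2.317500
  f(c_2) = f(2.317500) = 0.370806
  f(a) × f(c) < 0, new interval: [2.030000, 2.317500]
Iteration 3:
  c_3 = (2.030000 + 2.317500)/2 = 2.173750
  f(c_3) = f(2.173750) = -0.274811
  f(a) × f(c) ≥ 0, new interval: [2.173750, 2.317500]
Iteration 4:
  c_4 = (2.173750 + 2.317500)/2 = 2.245625
  f(c_4) = f(2.245625) = 0.042832
  f(a) × f(c) < 0, new interval: [2.173750, 2.245625]
Iteration 5:
  c_5 = (2.173750 + 2.245625)/2 = 2.209688
  f(c_5) = f(2.209688) = -0.117281
  f(a) × f(c) ≥ 0, new interval: [2.209688, 2.245625]
Iteration 6:
  c_6 = (2.209688 + 2.245625)/2 = 2.227656
  f(c_6) = f(2.227656) = -0.037548
  f(a) × f(c) ≥ 0, new interval: [2.227656, 2.245625]
Iteration 7:
  c_7 = (2.227656 + 2.245625)/2 = 2.236641
  f(c_7) = f(2.236641) = 0.002561
  f(a) × f(c) < 0, new interval: [2.227656, 2.236641]

After 7 iteration(s), the approximation is c_7 = 2.236641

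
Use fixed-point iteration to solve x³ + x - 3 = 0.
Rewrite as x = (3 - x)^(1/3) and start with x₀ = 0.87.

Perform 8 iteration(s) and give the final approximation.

Equation: x³ + x - 3 = 0
Fixed-point form: x = (3 - x)^(1/3)
x₀ = 0.87

x_1 = g(0.870000) = 1.286648
x_2 = g(1.286648) = 1.196600
x_3 = g(1.196600) = 1.217206
x_4 = g(1.217206) = 1.212552
x_5 = g(1.212552) = 1.213606
x_6 = g(1.213606) = 1.213368
x_7 = g(1.213368) = 1.213422
x_8 = g(1.213422) = 1.213409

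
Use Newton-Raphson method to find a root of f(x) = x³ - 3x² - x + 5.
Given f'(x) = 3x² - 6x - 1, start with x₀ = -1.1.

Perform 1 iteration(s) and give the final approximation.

f(x) = x³ - 3x² - x + 5
f'(x) = 3x² - 6x - 1
x₀ = -1.1

Newton-Raphson formula: x_{n+1} = x_n - f(x_n)/f'(x_n)

Iteration 1:
  f(-1.100000) = 1.139000
  f'(-1.100000) = 9.230000
  x_1 = -1.100000 - 1.139000/9.230000 = -1.223402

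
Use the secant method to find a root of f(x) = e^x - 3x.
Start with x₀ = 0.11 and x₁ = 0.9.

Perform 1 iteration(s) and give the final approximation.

f(x) = e^x - 3x
x₀ = 0.11, x₁ = 0.9

Secant formula: x_{n+1} = x_n - f(x_n)(x_n - x_{n-1})/(f(x_n) - f(x_{n-1}))

Iteration 1:
  f(0.110000) = 0.786278
  f(0.900000) = -0.240397
  x_2 = 0.900000 - (-0.240397)×(0.900000 - 0.110000)/(-0.240397 - 0.786278)
       = 0.715021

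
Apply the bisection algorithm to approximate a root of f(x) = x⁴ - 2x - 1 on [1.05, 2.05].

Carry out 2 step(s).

f(x) = x⁴ - 2x - 1
Initial interval: [1.05, 2.05]

Iteration 1:
  c_1 = (1.050000 + 2.050000)/2 = 1.550000
  f(c_1) = f(1.550000) = 1.672006
  f(a) × f(c) < 0, new interval: [1.050000, 1.550000]
Iteration 2:
  c_2 = (1.050000 + 1.550000)/2 = 1.300000
  f(c_2) = f(1.300000) = -0.743900
  f(a) × f(c) ≥ 0, new interval: [1.300000, 1.550000]

After 2 iteration(s), the approximation is c_2 = 1.300000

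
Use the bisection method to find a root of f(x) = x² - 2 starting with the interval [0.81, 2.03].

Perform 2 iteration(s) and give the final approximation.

f(x) = x² - 2
Initial interval: [0.81, 2.03]

Iteration 1:
  c_1 = (0.810000 + 2.030000)/2 = 1.420000
  f(c_1) = f(1.420000) = 0.016400
  f(a) × f(c) < 0, new interval: [0.810000, 1.420000]
Iteration 2:
  c_2 = (0.810000 + 1.420000)/2 = 1.115000
  f(c_2) = f(1.115000) = -0.756775
  f(a) × f(c) ≥ 0, new interval: [1.115000, 1.420000]

After 2 iteration(s), the approximation is c_2 = 1.115000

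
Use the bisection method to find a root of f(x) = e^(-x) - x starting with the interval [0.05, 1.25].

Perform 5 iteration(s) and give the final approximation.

f(x) = e^(-x) - x
Initial interval: [0.05, 1.25]

Iteration 1:
  c_1 = (0.050000 + 1.250000)/2 = 0.650000
  f(c_1) = f(0.650000) = -0.127954
  f(a) × f(c) < 0, new interval: [0.050000, 0.650000]
Iteration 2:
  c_2 = (0.050000 + 0.650000)/2 = 0.350000
  f(c_2) = f(0.350000) = 0.354688
  f(a) × f(c) ≥ 0, new interval: [0.350000, 0.650000]
Iteration 3:
  c_3 = (0.350000 + 0.650000)/2 = 0.500000
  f(c_3) = f(0.500000) = 0.106531
  f(a) × f(c) ≥ 0, new interval: [0.500000, 0.650000]
Iteration 4:
  c_4 = (0.500000 + 0.650000)/2 = 0.575000
  f(c_4) = f(0.575000) = -0.012295
  f(a) × f(c) < 0, new interval: [0.500000, 0.575000]
Iteration 5:
  c_5 = (0.500000 + 0.575000)/2 = 0.537500
  f(c_5) = f(0.537500) = 0.046707
  f(a) × f(c) ≥ 0, new interval: [0.537500, 0.575000]

After 5 iteration(s), the approximation is c_5 = 0.537500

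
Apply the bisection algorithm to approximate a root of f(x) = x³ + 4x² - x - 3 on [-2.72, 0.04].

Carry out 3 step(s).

f(x) = x³ + 4x² - x - 3
Initial interval: [-2.72, 0.04]

Iteration 1:
  c_1 = (-2.720000 + 0.040000)/2 = -1.340000
  f(c_1) = f(-1.340000) = 3.116296
  f(a) × f(c) ≥ 0, new interval: [-1.340000, 0.040000]
Iteration 2:
  c_2 = (-1.340000 + 0.040000)/2 = -0.650000
  f(c_2) = f(-0.650000) = -0.934625
  f(a) × f(c) < 0, new interval: [-1.340000, -0.650000]
Iteration 3:
  c_3 = (-1.340000 + (-0.650000))/2 = -0.995000
  f(c_3) = f(-0.995000) = 0.970025
  f(a) × f(c) ≥ 0, new interval: [-0.995000, -0.650000]

After 3 iteration(s), the approximation is c_3 = -0.995000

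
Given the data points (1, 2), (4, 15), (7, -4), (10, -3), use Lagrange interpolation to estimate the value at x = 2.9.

Lagrange interpolation formula:
P(x) = Σ yᵢ × Lᵢ(x)
where Lᵢ(x) = Π_{j≠i} (x - xⱼ)/(xᵢ - xⱼ)

L_0(2.9) = (2.9 - 4)/(1 - 4) × (2.9 - 7)/(1 - 7) × (2.9 - 10)/(1 - 10) = 0.197660
L_1(2.9) = (2.9 - 1)/(4 - 1) × (2.9 - 7)/(4 - 7) × (2.9 - 10)/(4 - 10) = 1.024241
L_2(2.9) = (2.9 - 1)/(7 - 1) × (2.9 - 4)/(7 - 4) × (2.9 - 10)/(7 - 10) = -0.274796
L_3(2.9) = (2.9 - 1)/(10 - 1) × (2.9 - 4)/(10 - 4) × (2.9 - 7)/(10 - 7) = 0.052895

P(2.9) = 2×L_0(2.9) + 15×L_1(2.9) + (-4)×L_2(2.9) + (-3)×L_3(2.9)
P(2.9) = 16.699432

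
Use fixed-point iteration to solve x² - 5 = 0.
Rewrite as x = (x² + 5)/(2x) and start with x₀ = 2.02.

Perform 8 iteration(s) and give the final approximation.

Equation: x² - 5 = 0
Fixed-point form: x = (x² + 5)/(2x)
x₀ = 2.02

x_1 = g(2.020000) = 2.247624
x_2 = g(2.247624) = 2.236098
x_3 = g(2.236098) = 2.236068
x_4 = g(2.236068) = 2.236068
x_5 = g(2.236068) = 2.236068
x_6 = g(2.236068) = 2.236068
x_7 = g(2.236068) = 2.236068
x_8 = g(2.236068) = 2.236068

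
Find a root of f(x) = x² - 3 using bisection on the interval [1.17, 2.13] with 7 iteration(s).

f(x) = x² - 3
Initial interval: [1.17, 2.13]

Iteration 1:
  c_1 = (1.170000 + 2.130000)/2 = 1.650000
  f(c_1) = f(1.650000) = -0.277500
  f(a) × f(c) ≥ 0, new interval: [1.650000, 2.130000]
Iteration 2:
  c_2 = (1.650000 + 2.130000)/2 = 1.890000
  f(c_2) = f(1.890000) = 0.572100
  f(a) × f(c) < 0, new interval: [1.650000, 1.890000]
Iteration 3:
  c_3 = (1.650000 + 1.890000)/2 = 1.770000
  f(c_3) = f(1.770000) = 0.132900
  f(a) × f(c) < 0, new interval: [1.650000, 1.770000]
Iteration 4:
  c_4 = (1.650000 + 1.770000)/2 = 1.710000
  f(c_4) = f(1.710000) = -0.075900
  f(a) × f(c) ≥ 0, new interval: [1.710000, 1.770000]
Iteration 5:
  c_5 = (1.710000 + 1.770000)/2 = 1.740000
  f(c_5) = f(1.740000) = 0.027600
  f(a) × f(c) < 0, new interval: [1.710000, 1.740000]
Iteration 6:
  c_6 = (1.710000 + 1.740000)/2 = 1.725000
  f(c_6) = f(1.725000) = -0.024375
  f(a) × f(c) ≥ 0, new interval: [1.725000, 1.740000]
Iteration 7:
  c_7 = (1.725000 + 1.740000)/2 = 1.732500
  f(c_7) = f(1.732500) = 0.001556
  f(a) × f(c) < 0, new interval: [1.725000, 1.732500]

After 7 iteration(s), the approximation is c_7 = 1.732500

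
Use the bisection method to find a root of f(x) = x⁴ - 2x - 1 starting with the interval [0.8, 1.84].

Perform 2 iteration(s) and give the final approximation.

f(x) = x⁴ - 2x - 1
Initial interval: [0.8, 1.84]

Iteration 1:
  c_1 = (0.800000 + 1.840000)/2 = 1.320000
  f(c_1) = f(1.320000) = -0.604042
  f(a) × f(c) ≥ 0, new interval: [1.320000, 1.840000]
Iteration 2:
  c_2 = (1.320000 + 1.840000)/2 = 1.580000
  f(c_2) = f(1.580000) = 2.072013
  f(a) × f(c) < 0, new interval: [1.320000, 1.580000]

After 2 iteration(s), the approximation is c_2 = 1.580000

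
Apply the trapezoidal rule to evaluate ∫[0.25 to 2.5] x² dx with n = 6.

f(x) = x²
a = 0.25, b = 2.5, n = 6
h = (b - a)/n = 0.375000

Trapezoidal rule: (h/2)[f(x₀) + 2f(x₁) + 2f(x₂) + ... + f(xₙ)]

x_0 = 0.2500, f(x_0) = 0.062500, coefficient = 1
x_1 = 0.6250, f(x_1) = 0.390625, coefficient = 2
x_2 = 1.0000, f(x_2) = 1.000000, coefficient = 2
x_3 = 1.3750, f(x_3) = 1.890625, coefficient = 2
x_4 = 1.7500, f(x_4) = 3.062500, coefficient = 2
x_5 = 2.1250, f(x_5) = 4.515625, coefficient = 2
x_6 = 2.5000, f(x_6) = 6.250000, coefficient = 1

I ≈ (0.375000/2) × 28.031250 = 5.255859
Exact value: 5.203125
Error: 0.052734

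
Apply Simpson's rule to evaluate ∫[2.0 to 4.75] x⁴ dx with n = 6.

f(x) = x⁴
a = 2.0, b = 4.75, n = 6
h = (b - a)/n = 0.458333

Simpson's rule: (h/3)[f(x₀) + 4f(x₁) + 2f(x₂) + ... + f(xₙ)]

x_0 = 2.0000, f(x_0) = 16.000000, coefficient = 1
x_1 = 2.4583, f(x_1) = 36.522717, coefficient = 4
x_2 = 2.9167, f(x_2) = 72.368104, coefficient = 2
x_3 = 3.3750, f(x_3) = 129.746338, coefficient = 4
x_4 = 3.8333, f(x_4) = 215.926698, coefficient = 2
x_5 = 4.2917, f(x_5) = 339.237561, coefficient = 4
x_6 = 4.7500, f(x_6) = 509.066406, coefficient = 1

I ≈ (0.458333/3) × 3123.682473 = 477.229267
Exact value: 477.213086
Error: 0.016181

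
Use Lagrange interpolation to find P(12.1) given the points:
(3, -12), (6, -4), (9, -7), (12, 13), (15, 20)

Lagrange interpolation formula:
P(x) = Σ yᵢ × Lᵢ(x)
where Lᵢ(x) = Π_{j≠i} (x - xⱼ)/(xᵢ - xⱼ)

L_0(12.1) = (12.1 - 6)/(3 - 6) × (12.1 - 9)/(3 - 9) × (12.1 - 12)/(3 - 12) × (12.1 - 15)/(3 - 15) = -0.002821
L_1(12.1) = (12.1 - 3)/(6 - 3) × (12.1 - 9)/(6 - 9) × (12.1 - 12)/(6 - 12) × (12.1 - 15)/(6 - 15) = 0.016833
L_2(12.1) = (12.1 - 3)/(9 - 3) × (12.1 - 6)/(9 - 6) × (12.1 - 12)/(9 - 12) × (12.1 - 15)/(9 - 15) = -0.049685
L_3(12.1) = (12.1 - 3)/(12 - 3) × (12.1 - 6)/(12 - 6) × (12.1 - 9)/(12 - 9) × (12.1 - 15)/(12 - 15) = 1.026821
L_4(12.1) = (12.1 - 3)/(15 - 3) × (12.1 - 6)/(15 - 6) × (12.1 - 9)/(15 - 9) × (12.1 - 12)/(15 - 12) = 0.008852

P(12.1) = (-12)×L_0(12.1) + (-4)×L_1(12.1) + (-7)×L_2(12.1) + 13×L_3(12.1) + 20×L_4(12.1)
P(12.1) = 13.840021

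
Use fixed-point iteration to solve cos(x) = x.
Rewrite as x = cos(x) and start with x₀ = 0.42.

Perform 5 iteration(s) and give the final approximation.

Equation: cos(x) = x
Fixed-point form: x = cos(x)
x₀ = 0.42

x_1 = g(0.420000) = 0.913089
x_2 = g(0.913089) = 0.611304
x_3 = g(0.611304) = 0.818900
x_4 = g(0.818900) = 0.683025
x_5 = g(0.683025) = 0.775667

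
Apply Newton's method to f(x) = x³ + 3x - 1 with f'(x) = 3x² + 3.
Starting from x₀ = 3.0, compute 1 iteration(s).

f(x) = x³ + 3x - 1
f'(x) = 3x² + 3
x₀ = 3.0

Newton-Raphson formula: x_{n+1} = x_n - f(x_n)/f'(x_n)

Iteration 1:
  f(3.000000) = 35.000000
  f'(3.000000) = 30.000000
  x_1 = 3.000000 - 35.000000/30.000000 = 1.833333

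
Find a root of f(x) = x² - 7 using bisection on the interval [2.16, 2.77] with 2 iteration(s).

f(x) = x² - 7
Initial interval: [2.16, 2.77]

Iteration 1:
  c_1 = (2.160000 + 2.770000)/2 = 2.465000
  f(c_1) = f(2.465000) = -0.923775
  f(a) × f(c) ≥ 0, new interval: [2.465000, 2.770000]
Iteration 2:
  c_2 = (2.465000 + 2.770000)/2 = 2.617500
  f(c_2) = f(2.617500) = -0.148694
  f(a) × f(c) ≥ 0, new interval: [2.617500, 2.770000]

After 2 iteration(s), the approximation is c_2 = 2.617500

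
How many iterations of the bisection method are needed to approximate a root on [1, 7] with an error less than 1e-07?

We need (b-a)/2^n ≤ 1e-07
(7 - 1)/2^n ≤ 1e-07
6/2^n ≤ 1e-07
2^n ≥ 60000000
n ≥ log₂(60000000) = 25.84
n ≥ 26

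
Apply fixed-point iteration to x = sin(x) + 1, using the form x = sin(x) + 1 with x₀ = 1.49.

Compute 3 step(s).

Equation: x = sin(x) + 1
Fixed-point form: x = sin(x) + 1
x₀ = 1.49

x_1 = g(1.490000) = 1.996738
x_2 = g(1.996738) = 1.910650
x_3 = g(1.910650) = 1.942803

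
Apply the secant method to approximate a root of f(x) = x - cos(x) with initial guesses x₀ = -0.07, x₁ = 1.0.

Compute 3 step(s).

f(x) = x - cos(x)
x₀ = -0.07, x₁ = 1.0

Secant formula: x_{n+1} = x_n - f(x_n)(x_n - x_{n-1})/(f(x_n) - f(x_{n-1}))

Iteration 1:
  f(-0.070000) = -1.067551
  f(1.000000) = 0.459698
  x_2 = 1.000000 - 0.459698×(1.000000 - (-0.070000))/(0.459698 - (-1.067551))
       = 0.677933
Iteration 2:
  f(1.000000) = 0.459698
  f(0.677933) = -0.100938
  x_3 = 0.677933 - (-0.100938)×(0.677933 - 1.000000)/(-0.100938 - 0.459698)
       = 0.735918
Iteration 3:
  f(0.677933) = -0.100938
  f(0.735918) = -0.005296
  x_4 = 0.735918 - (-0.005296)×(0.735918 - 0.677933)/(-0.005296 - (-0.100938))
       = 0.739129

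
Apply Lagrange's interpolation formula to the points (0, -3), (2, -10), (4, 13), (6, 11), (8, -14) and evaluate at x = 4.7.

Lagrange interpolation formula:
P(x) = Σ yᵢ × Lᵢ(x)
where Lᵢ(x) = Π_{j≠i} (x - xⱼ)/(xᵢ - xⱼ)

L_0(4.7) = (4.7 - 2)/(0 - 2) × (4.7 - 4)/(0 - 4) × (4.7 - 6)/(0 - 6) × (4.7 - 8)/(0 - 8) = 0.021115
L_1(4.7) = (4.7 - 0)/(2 - 0) × (4.7 - 4)/(2 - 4) × (4.7 - 6)/(2 - 6) × (4.7 - 8)/(2 - 8) = -0.147022
L_2(4.7) = (4.7 - 0)/(4 - 0) × (4.7 - 2)/(4 - 2) × (4.7 - 6)/(4 - 6) × (4.7 - 8)/(4 - 8) = 0.850627
L_3(4.7) = (4.7 - 0)/(6 - 0) × (4.7 - 2)/(6 - 2) × (4.7 - 4)/(6 - 4) × (4.7 - 8)/(6 - 8) = 0.305353
L_4(4.7) = (4.7 - 0)/(8 - 0) × (4.7 - 2)/(8 - 2) × (4.7 - 4)/(8 - 4) × (4.7 - 6)/(8 - 6) = -0.030073

P(4.7) = (-3)×L_0(4.7) + (-10)×L_1(4.7) + 13×L_2(4.7) + 11×L_3(4.7) + (-14)×L_4(4.7)
P(4.7) = 16.244921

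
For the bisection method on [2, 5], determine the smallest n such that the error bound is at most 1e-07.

We need (b-a)/2^n ≤ 1e-07
(5 - 2)/2^n ≤ 1e-07
3/2^n ≤ 1e-07
2^n ≥ 30000000
n ≥ log₂(30000000) = 24.84
n ≥ 25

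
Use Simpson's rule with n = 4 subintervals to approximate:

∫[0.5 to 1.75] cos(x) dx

f(x) = cos(x)
a = 0.5, b = 1.75, n = 4
h = (b - a)/n = 0.312500

Simpson's rule: (h/3)[f(x₀) + 4f(x₁) + 2f(x₂) + ... + f(xₙ)]

x_0 = 0.5000, f(x_0) = 0.877583, coefficient = 1
x_1 = 0.8125, f(x_1) = 0.687686, coefficient = 4
x_2 = 1.1250, f(x_2) = 0.431177, coefficient = 2
x_3 = 1.4375, f(x_3) = 0.132902, coefficient = 4
x_4 = 1.7500, f(x_4) = -0.178246, coefficient = 1

I ≈ (0.312500/3) × 4.844040 = 0.504587
Exact value: 0.504560
Error: 0.000027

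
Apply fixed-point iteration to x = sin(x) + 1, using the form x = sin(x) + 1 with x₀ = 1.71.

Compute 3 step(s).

Equation: x = sin(x) + 1
Fixed-point form: x = sin(x) + 1
x₀ = 1.71

x_1 = g(1.710000) = 1.990327
x_2 = g(1.990327) = 1.913280
x_3 = g(1.913280) = 1.941923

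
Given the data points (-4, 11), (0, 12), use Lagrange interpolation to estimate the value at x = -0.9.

Lagrange interpolation formula:
P(x) = Σ yᵢ × Lᵢ(x)
where Lᵢ(x) = Π_{j≠i} (x - xⱼ)/(xᵢ - xⱼ)

L_0(-0.9) = (-0.9 - 0)/(-4 - 0) = 0.225000
L_1(-0.9) = (-0.9 - (-4))/(0 - (-4)) = 0.775000

P(-0.9) = 11×L_0(-0.9) + 12×L_1(-0.9)
P(-0.9) = 11.775000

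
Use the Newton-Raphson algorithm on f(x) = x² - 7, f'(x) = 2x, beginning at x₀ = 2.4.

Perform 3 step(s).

f(x) = x² - 7
f'(x) = 2x
x₀ = 2.4

Newton-Raphson formula: x_{n+1} = x_n - f(x_n)/f'(x_n)

Iteration 1:
  f(2.400000) = -1.240000
  f'(2.400000) = 4.800000
  x_1 = 2.400000 - (-1.240000)/4.800000 = 2.658333
Iteration 2:
  f(2.658333) = 0.066736
  f'(2.658333) = 5.316667
  x_2 = 2.658333 - 0.066736/5.316667 = 2.645781
Iteration 3:
  f(2.645781) = 0.000158
  f'(2.645781) = 5.291562
  x_3 = 2.645781 - 0.000158/5.291562 = 2.645751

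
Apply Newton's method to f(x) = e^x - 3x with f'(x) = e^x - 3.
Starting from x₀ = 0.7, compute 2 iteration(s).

f(x) = e^x - 3x
f'(x) = e^x - 3
x₀ = 0.7

Newton-Raphson formula: x_{n+1} = x_n - f(x_n)/f'(x_n)

Iteration 1:
  f(0.700000) = -0.086247
  f'(0.700000) = -0.986247
  x_1 = 0.700000 - (-0.086247)/(-0.986247) = 0.612550
Iteration 2:
  f(0.612550) = 0.007480
  f'(0.612550) = -1.154869
  x_2 = 0.612550 - 0.007480/(-1.154869) = 0.619027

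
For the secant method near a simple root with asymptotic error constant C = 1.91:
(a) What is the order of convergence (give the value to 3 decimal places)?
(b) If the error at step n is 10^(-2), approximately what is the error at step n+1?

(a) Secant method has superlinear convergence with order φ = (1+√5)/2 ≈ 1.618.
    This means |e_{n+1}| ≈ C|e_n|^1.618.

(b) With |e_n| = 10^(-2) and C = 1.91:
    |e_{n+1}| ≈ 1.91 × (10^(-2))^1.618 = 1.91 × 10^(-3.24)

(a) ≈ 1.618 (golden ratio); (b) |e_{n+1}| ≈ 1.109e-03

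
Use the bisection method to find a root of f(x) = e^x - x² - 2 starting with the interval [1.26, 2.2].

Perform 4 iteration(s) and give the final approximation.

f(x) = e^x - x² - 2
Initial interval: [1.26, 2.2]

Iteration 1:
  c_1 = (1.260000 + 2.200000)/2 = 1.730000
  f(c_1) = f(1.730000) = 0.647754
  f(a) × f(c) < 0, new interval: [1.260000, 1.730000]
Iteration 2:
  c_2 = (1.260000 + 1.730000)/2 = 1.495000
  f(c_2) = f(1.495000) = 0.224312
  f(a) × f(c) < 0, new interval: [1.260000, 1.495000]
Iteration 3:
  c_3 = (1.260000 + 1.495000)/2 = 1.377500
  f(c_3) = f(1.377500) = 0.067471
  f(a) × f(c) < 0, new interval: [1.260000, 1.377500]
Iteration 4:
  c_4 = (1.260000 + 1.377500)/2 = 1.318750
  f(c_4) = f(1.318750) = -0.000357
  f(a) × f(c) ≥ 0, new interval: [1.318750, 1.377500]

After 4 iteration(s), the approximation is c_4 = 1.318750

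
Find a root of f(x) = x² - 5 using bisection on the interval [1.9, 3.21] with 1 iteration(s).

f(x) = x² - 5
Initial interval: [1.9, 3.21]

Iteration 1:
  c_1 = (1.900000 + 3.210000)/2 = 2.555000
  f(c_1) = f(2.555000) = 1.528025
  f(a) × f(c) < 0, new interval: [1.900000, 2.555000]

After 1 iteration(s), the approximation is c_1 = 2.555000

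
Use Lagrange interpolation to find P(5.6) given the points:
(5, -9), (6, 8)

Lagrange interpolation formula:
P(x) = Σ yᵢ × Lᵢ(x)
where Lᵢ(x) = Π_{j≠i} (x - xⱼ)/(xᵢ - xⱼ)

L_0(5.6) = (5.6 - 6)/(5 - 6) = 0.400000
L_1(5.6) = (5.6 - 5)/(6 - 5) = 0.600000

P(5.6) = (-9)×L_0(5.6) + 8×L_1(5.6)
P(5.6) = 1.200000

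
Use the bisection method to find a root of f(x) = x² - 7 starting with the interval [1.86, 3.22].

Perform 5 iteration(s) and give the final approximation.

f(x) = x² - 7
Initial interval: [1.86, 3.22]

Iteration 1:
  c_1 = (1.860000 + 3.220000)/2 = 2.540000
  f(c_1) = f(2.540000) = -0.548400
  f(a) × f(c) ≥ 0, new interval: [2.540000, 3.220000]
Iteration 2:
  c_2 = (2.540000 + 3.220000)/2 = 2.880000
  f(c_2) = f(2.880000) = 1.294400
  f(a) × f(c) < 0, new interval: [2.540000, 2.880000]
Iteration 3:
  c_3 = (2.540000 + 2.880000)/2 = 2.710000
  f(c_3) = f(2.710000) = 0.344100
  f(a) × f(c) < 0, new interval: [2.540000, 2.710000]
Iteration 4:
  c_4 = (2.540000 + 2.710000)/2 = 2.625000
  f(c_4) = f(2.625000) = -0.109375
  f(a) × f(c) ≥ 0, new interval: [2.625000, 2.710000]
Iteration 5:
  c_5 = (2.625000 + 2.710000)/2 = 2.667500
  f(c_5) = f(2.667500) = 0.115556
  f(a) × f(c) < 0, new interval: [2.625000, 2.667500]

After 5 iteration(s), the approximation is c_5 = 2.667500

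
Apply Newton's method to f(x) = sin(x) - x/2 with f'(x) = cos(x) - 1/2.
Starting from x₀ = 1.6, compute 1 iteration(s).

f(x) = sin(x) - x/2
f'(x) = cos(x) - 1/2
x₀ = 1.6

Newton-Raphson formula: x_{n+1} = x_n - f(x_n)/f'(x_n)

Iteration 1:
  f(1.600000) = 0.199574
  f'(1.600000) = -0.529200
  x_1 = 1.600000 - 0.199574/(-0.529200) = 1.977124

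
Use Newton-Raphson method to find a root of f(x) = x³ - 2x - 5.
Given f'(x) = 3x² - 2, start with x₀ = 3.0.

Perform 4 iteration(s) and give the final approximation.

f(x) = x³ - 2x - 5
f'(x) = 3x² - 2
x₀ = 3.0

Newton-Raphson formula: x_{n+1} = x_n - f(x_n)/f'(x_n)

Iteration 1:
  f(3.000000) = 16.000000
  f'(3.000000) = 25.000000
  x_1 = 3.000000 - 16.000000/25.000000 = 2.360000
Iteration 2:
  f(2.360000) = 3.424256
  f'(2.360000) = 14.708800
  x_2 = 2.360000 - 3.424256/14.708800 = 2.127197
Iteration 3:
  f(2.127197) = 0.371100
  f'(2.127197) = 11.574898
  x_3 = 2.127197 - 0.371100/11.574898 = 2.095136
Iteration 4:
  f(2.095136) = 0.006527
  f'(2.095136) = 11.168785
  x_4 = 2.095136 - 0.006527/11.168785 = 2.094552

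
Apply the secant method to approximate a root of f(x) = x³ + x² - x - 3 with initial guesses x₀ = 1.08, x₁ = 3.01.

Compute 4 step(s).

f(x) = x³ + x² - x - 3
x₀ = 1.08, x₁ = 3.01

Secant formula: x_{n+1} = x_n - f(x_n)(x_n - x_{n-1})/(f(x_n) - f(x_{n-1}))

Iteration 1:
  f(1.080000) = -1.653888
  f(3.010000) = 30.321001
  x_2 = 3.010000 - 30.321001×(3.010000 - 1.080000)/(30.321001 - (-1.653888))
       = 1.179828
Iteration 2:
  f(3.010000) = 30.321001
  f(1.179828) = -1.145518
  x_3 = 1.179828 - (-1.145518)×(1.179828 - 3.010000)/(-1.145518 - 30.321001)
       = 1.246455
Iteration 3:
  f(1.179828) = -1.145518
  f(1.246455) = -0.756252
  x_4 = 1.246455 - (-0.756252)×(1.246455 - 1.179828)/(-0.756252 - (-1.145518))
       = 1.375894
Iteration 4:
  f(1.246455) = -0.756252
  f(1.375894) = 0.121872
  x_5 = 1.375894 - 0.121872×(1.375894 - 1.246455)/(0.121872 - (-0.756252))
       = 1.357929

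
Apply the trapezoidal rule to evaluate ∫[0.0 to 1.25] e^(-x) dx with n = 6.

f(x) = e^(-x)
a = 0.0, b = 1.25, n = 6
h = (b - a)/n = 0.208333

Trapezoidal rule: (h/2)[f(x₀) + 2f(x₁) + 2f(x₂) + ... + f(xₙ)]

x_0 = 0.0000, f(x_0) = 1.000000, coefficient = 1
x_1 = 0.2083, f(x_1) = 0.811936, coefficient = 2
x_2 = 0.4167, f(x_2) = 0.659241, coefficient = 2
x_3 = 0.6250, f(x_3) = 0.535261, coefficient = 2
x_4 = 0.8333, f(x_4) = 0.434598, coefficient = 2
x_5 = 1.0417, f(x_5) = 0.352866, coefficient = 2
x_6 = 1.2500, f(x_6) = 0.286505, coefficient = 1

I ≈ (0.208333/2) × 6.874310 = 0.716074
Exact value: 0.713495
Error: 0.002579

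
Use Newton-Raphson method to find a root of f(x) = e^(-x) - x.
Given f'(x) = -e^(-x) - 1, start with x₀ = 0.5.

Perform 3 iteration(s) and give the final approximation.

f(x) = e^(-x) - x
f'(x) = -e^(-x) - 1
x₀ = 0.5

Newton-Raphson formula: x_{n+1} = x_n - f(x_n)/f'(x_n)

Iteration 1:
  f(0.500000) = 0.106531
  f'(0.500000) = -1.606531
  x_1 = 0.500000 - 0.106531/(-1.606531) = 0.566311
Iteration 2:
  f(0.566311) = 0.001305
  f'(0.566311) = -1.567616
  x_2 = 0.566311 - 0.001305/(-1.567616) = 0.567143
Iteration 3:
  f(0.567143) = 0.000000
  f'(0.567143) = -1.567143
  x_3 = 0.567143 - 0.000000/(-1.567143) = 0.567143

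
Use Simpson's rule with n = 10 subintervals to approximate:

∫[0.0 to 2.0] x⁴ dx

f(x) = x⁴
a = 0.0, b = 2.0, n = 10
h = (b - a)/n = 0.200000

Simpson's rule: (h/3)[f(x₀) + 4f(x₁) + 2f(x₂) + ... + f(xₙ)]

x_0 = 0.0000, f(x_0) = 0.000000, coefficient = 1
x_1 = 0.2000, f(x_1) = 0.001600, coefficient = 4
x_2 = 0.4000, f(x_2) = 0.025600, coefficient = 2
x_3 = 0.6000, f(x_3) = 0.129600, coefficient = 4
x_4 = 0.8000, f(x_4) = 0.409600, coefficient = 2
x_5 = 1.0000, f(x_5) = 1.000000, coefficient = 4
x_6 = 1.2000, f(x_6) = 2.073600, coefficient = 2
x_7 = 1.4000, f(x_7) = 3.841600, coefficient = 4
x_8 = 1.6000, f(x_8) = 6.553600, coefficient = 2
x_9 = 1.8000, f(x_9) = 10.497600, coefficient = 4
x_10 = 2.0000, f(x_10) = 16.000000, coefficient = 1

I ≈ (0.200000/3) × 96.006400 = 6.400427
Exact value: 6.400000
Error: 0.000427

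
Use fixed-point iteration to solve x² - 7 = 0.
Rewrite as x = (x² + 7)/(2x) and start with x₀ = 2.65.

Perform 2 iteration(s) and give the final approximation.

Equation: x² - 7 = 0
Fixed-point form: x = (x² + 7)/(2x)
x₀ = 2.65

x_1 = g(2.650000) = 2.645755
x_2 = g(2.645755) = 2.645751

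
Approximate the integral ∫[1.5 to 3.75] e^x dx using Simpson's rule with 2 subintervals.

f(x) = e^x
a = 1.5, b = 3.75, n = 2
h = (b - a)/n = 1.125000

Simpson's rule: (h/3)[f(x₀) + 4f(x₁) + 2f(x₂) + ... + f(xₙ)]

x_0 = 1.5000, f(x_0) = 4.481689, coefficient = 1
x_1 = 2.6250, f(x_1) = 13.804574, coefficient = 4
x_2 = 3.7500, f(x_2) = 42.521082, coefficient = 1

I ≈ (1.125000/3) × 102.221068 = 38.332900
Exact value: 38.039393
Error: 0.293508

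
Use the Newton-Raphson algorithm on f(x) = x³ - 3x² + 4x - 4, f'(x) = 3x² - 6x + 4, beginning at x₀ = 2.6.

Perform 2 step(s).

f(x) = x³ - 3x² + 4x - 4
f'(x) = 3x² - 6x + 4
x₀ = 2.6

Newton-Raphson formula: x_{n+1} = x_n - f(x_n)/f'(x_n)

Iteration 1:
  f(2.600000) = 3.696000
  f'(2.600000) = 8.680000
  x_1 = 2.600000 - 3.696000/8.680000 = 2.174194
Iteration 2:
  f(2.174194) = 0.793090
  f'(2.174194) = 5.136191
  x_2 = 2.174194 - 0.793090/5.136191 = 2.019781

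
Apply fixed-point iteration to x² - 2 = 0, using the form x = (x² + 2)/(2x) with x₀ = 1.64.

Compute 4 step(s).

Equation: x² - 2 = 0
Fixed-point form: x = (x² + 2)/(2x)
x₀ = 1.64

x_1 = g(1.640000) = 1.429756
x_2 = g(1.429756) = 1.414298
x_3 = g(1.414298) = 1.414214
x_4 = g(1.414214) = 1.414214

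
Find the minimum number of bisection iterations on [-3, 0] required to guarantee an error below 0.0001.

We need (b-a)/2^n ≤ 0.0001
(0 - (-3))/2^n ≤ 0.0001
3/2^n ≤ 0.0001
2^n ≥ 30000
n ≥ log₂(30000) = 14.87
n ≥ 15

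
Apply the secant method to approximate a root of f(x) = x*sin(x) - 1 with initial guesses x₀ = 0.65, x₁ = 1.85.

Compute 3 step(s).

f(x) = x*sin(x) - 1
x₀ = 0.65, x₁ = 1.85

Secant formula: x_{n+1} = x_n - f(x_n)(x_n - x_{n-1})/(f(x_n) - f(x_{n-1}))

Iteration 1:
  f(0.650000) = -0.606629
  f(1.850000) = 0.778359
  x_2 = 1.850000 - 0.778359×(1.850000 - 0.650000)/(0.778359 - (-0.606629))
       = 1.175604
Iteration 2:
  f(1.850000) = 0.778359
  f(1.175604) = 0.084991
  x_3 = 1.175604 - 0.084991×(1.175604 - 1.850000)/(0.084991 - 0.778359)
       = 1.092938
Iteration 3:
  f(1.175604) = 0.084991
  f(1.092938) = -0.029491
  x_4 = 1.092938 - (-0.029491)×(1.092938 - 1.175604)/(-0.029491 - 0.084991)
       = 1.114233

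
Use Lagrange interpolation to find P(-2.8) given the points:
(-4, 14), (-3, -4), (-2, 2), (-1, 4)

Lagrange interpolation formula:
P(x) = Σ yᵢ × Lᵢ(x)
where Lᵢ(x) = Π_{j≠i} (x - xⱼ)/(xᵢ - xⱼ)

L_0(-2.8) = (-2.8 - (-3))/(-4 - (-3)) × (-2.8 - (-2))/(-4 - (-2)) × (-2.8 - (-1))/(-4 - (-1)) = -0.048000
L_1(-2.8) = (-2.8 - (-4))/(-3 - (-4)) × (-2.8 - (-2))/(-3 - (-2)) × (-2.8 - (-1))/(-3 - (-1)) = 0.864000
L_2(-2.8) = (-2.8 - (-4))/(-2 - (-4)) × (-2.8 - (-3))/(-2 - (-3)) × (-2.8 - (-1))/(-2 - (-1)) = 0.216000
L_3(-2.8) = (-2.8 - (-4))/(-1 - (-4)) × (-2.8 - (-3))/(-1 - (-3)) × (-2.8 - (-2))/(-1 - (-2)) = -0.032000

P(-2.8) = 14×L_0(-2.8) + (-4)×L_1(-2.8) + 2×L_2(-2.8) + 4×L_3(-2.8)
P(-2.8) = -3.824000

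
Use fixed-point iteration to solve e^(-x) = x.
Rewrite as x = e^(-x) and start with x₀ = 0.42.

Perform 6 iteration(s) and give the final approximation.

Equation: e^(-x) = x
Fixed-point form: x = e^(-x)
x₀ = 0.42

x_1 = g(0.420000) = 0.657047
x_2 = g(0.657047) = 0.518380
x_3 = g(0.518380) = 0.595484
x_4 = g(0.595484) = 0.551295
x_5 = g(0.551295) = 0.576203
x_6 = g(0.576203) = 0.562028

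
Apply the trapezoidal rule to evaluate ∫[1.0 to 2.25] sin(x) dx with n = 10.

f(x) = sin(x)
a = 1.0, b = 2.25, n = 10
h = (b - a)/n = 0.125000

Trapezoidal rule: (h/2)[f(x₀) + 2f(x₁) + 2f(x₂) + ... + f(xₙ)]

x_0 = 1.0000, f(x_0) = 0.841471, coefficient = 1
x_1 = 1.1250, f(x_1) = 0.902268, coefficient = 2
x_2 = 1.2500, f(x_2) = 0.948985, coefficient = 2
x_3 = 1.3750, f(x_3) = 0.980893, coefficient = 2
x_4 = 1.5000, f(x_4) = 0.997495, coefficient = 2
x_5 = 1.6250, f(x_5) = 0.998531, coefficient = 2
x_6 = 1.7500, f(x_6) = 0.983986, coefficient = 2
x_7 = 1.8750, f(x_7) = 0.954086, coefficient = 2
x_8 = 2.0000, f(x_8) = 0.909297, coefficient = 2
x_9 = 2.1250, f(x_9) = 0.850320, coefficient = 2
x_10 = 2.2500, f(x_10) = 0.778073, coefficient = 1

I ≈ (0.125000/2) × 18.671265 = 1.166954
Exact value: 1.168476
Error: 0.001522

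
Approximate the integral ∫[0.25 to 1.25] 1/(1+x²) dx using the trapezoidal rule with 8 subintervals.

f(x) = 1/(1+x²)
a = 0.25, b = 1.25, n = 8
h = (b - a)/n = 0.125000

Trapezoidal rule: (h/2)[f(x₀) + 2f(x₁) + 2f(x₂) + ... + f(xₙ)]

x_0 = 0.2500, f(x_0) = 0.941176, coefficient = 1
x_1 = 0.3750, f(x_1) = 0.876712, coefficient = 2
x_2 = 0.5000, f(x_2) = 0.800000, coefficient = 2
x_3 = 0.6250, f(x_3) = 0.719101, coefficient = 2
x_4 = 0.7500, f(x_4) = 0.640000, coefficient = 2
x_5 = 0.8750, f(x_5) = 0.566372, coefficient = 2
x_6 = 1.0000, f(x_6) = 0.500000, coefficient = 2
x_7 = 1.1250, f(x_7) = 0.441379, coefficient = 2
x_8 = 1.2500, f(x_8) = 0.390244, coefficient = 1

I ≈ (0.125000/2) × 10.418549 = 0.651159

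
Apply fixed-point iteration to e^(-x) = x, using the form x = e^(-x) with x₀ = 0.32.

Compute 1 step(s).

Equation: e^(-x) = x
Fixed-point form: x = e^(-x)
x₀ = 0.32

x_1 = g(0.320000) = 0.726149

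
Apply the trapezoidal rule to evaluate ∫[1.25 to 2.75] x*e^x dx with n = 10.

f(x) = x*e^x
a = 1.25, b = 2.75, n = 10
h = (b - a)/n = 0.150000

Trapezoidal rule: (h/2)[f(x₀) + 2f(x₁) + 2f(x₂) + ... + f(xₙ)]

x_0 = 1.2500, f(x_0) = 4.362929, coefficient = 1
x_1 = 1.4000, f(x_1) = 5.677280, coefficient = 2
x_2 = 1.5500, f(x_2) = 7.302779, coefficient = 2
x_3 = 1.7000, f(x_3) = 9.305711, coefficient = 2
x_4 = 1.8500, f(x_4) = 11.765666, coefficient = 2
x_5 = 2.0000, f(x_5) = 14.778112, coefficient = 2
x_6 = 2.1500, f(x_6) = 18.457446, coefficient = 2
x_7 = 2.3000, f(x_7) = 22.940620, coefficient = 2
x_8 = 2.4500, f(x_8) = 28.391449, coefficient = 2
x_9 = 2.6000, f(x_9) = 35.005719, coefficient = 2
x_10 = 2.7500, f(x_10) = 43.017238, coefficient = 1

I ≈ (0.150000/2) × 354.629729 = 26.597230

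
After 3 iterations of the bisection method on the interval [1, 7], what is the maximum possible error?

Bisection error bound: |error| ≤ (b-a)/2^n
|error| ≤ (7 - 1)/2^3 = 6/2^3
|error| ≤ 0.7500000000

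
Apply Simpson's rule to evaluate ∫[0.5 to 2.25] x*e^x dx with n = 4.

f(x) = x*e^x
a = 0.5, b = 2.25, n = 4
h = (b - a)/n = 0.437500

Simpson's rule: (h/3)[f(x₀) + 4f(x₁) + 2f(x₂) + ... + f(xₙ)]

x_0 = 0.5000, f(x_0) = 0.824361, coefficient = 1
x_1 = 0.9375, f(x_1) = 2.393990, coefficient = 4
x_2 = 1.3750, f(x_2) = 5.438230, coefficient = 2
x_3 = 1.8125, f(x_3) = 11.102909, coefficient = 4
x_4 = 2.2500, f(x_4) = 21.347406, coefficient = 1

I ≈ (0.437500/3) × 87.035822 = 12.692724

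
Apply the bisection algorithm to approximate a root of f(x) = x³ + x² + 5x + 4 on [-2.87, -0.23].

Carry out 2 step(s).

f(x) = x³ + x² + 5x + 4
Initial interval: [-2.87, -0.23]

Iteration 1:
  c_1 = (-2.870000 + (-0.230000))/2 = -1.550000
  f(c_1) = f(-1.550000) = -5.071375
  f(a) × f(c) ≥ 0, new interval: [-1.550000, -0.230000]
Iteration 2:
  c_2 = (-1.550000 + (-0.230000))/2 = -0.890000
  f(c_2) = f(-0.890000) = -0.362869
  f(a) × f(c) ≥ 0, new interval: [-0.890000, -0.230000]

After 2 iteration(s), the approximation is c_2 = -0.890000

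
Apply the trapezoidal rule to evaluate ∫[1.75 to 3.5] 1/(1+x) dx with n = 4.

f(x) = 1/(1+x)
a = 1.75, b = 3.5, n = 4
h = (b - a)/n = 0.437500

Trapezoidal rule: (h/2)[f(x₀) + 2f(x₁) + 2f(x₂) + ... + f(xₙ)]

x_0 = 1.7500, f(x_0) = 0.363636, coefficient = 1
x_1 = 2.1875, f(x_1) = 0.313725, coefficient = 2
x_2 = 2.6250, f(x_2) = 0.275862, coefficient = 2
x_3 = 3.0625, f(x_3) = 0.246154, coefficient = 2
x_4 = 3.5000, f(x_4) = 0.222222, coefficient = 1

I ≈ (0.437500/2) × 2.257341 = 0.493793
Exact value: 0.492476
Error: 0.001317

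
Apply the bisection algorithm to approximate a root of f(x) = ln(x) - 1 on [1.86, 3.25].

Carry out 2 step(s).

f(x) = ln(x) - 1
Initial interval: [1.86, 3.25]

Iteration 1:
  c_1 = (1.860000 + 3.250000)/2 = 2.555000
  f(c_1) = f(2.555000) = -0.061948
  f(a) × f(c) ≥ 0, new interval: [2.555000, 3.250000]
Iteration 2:
  c_2 = (2.555000 + 3.250000)/2 = 2.902500
  f(c_2) = f(2.902500) = 0.065572
  f(a) × f(c) < 0, new interval: [2.555000, 2.902500]

After 2 iteration(s), the approximation is c_2 = 2.902500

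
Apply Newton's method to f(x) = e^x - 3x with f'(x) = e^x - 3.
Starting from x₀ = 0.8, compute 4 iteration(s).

f(x) = e^x - 3x
f'(x) = e^x - 3
x₀ = 0.8

Newton-Raphson formula: x_{n+1} = x_n - f(x_n)/f'(x_n)

Iteration 1:
  f(0.800000) = -0.174459
  f'(0.800000) = -0.774459
  x_1 = 0.800000 - (-0.174459)/(-0.774459) = 0.574734
Iteration 2:
  f(0.574734) = 0.052456
  f'(0.574734) = -1.223342
  x_2 = 0.574734 - 0.052456/(-1.223342) = 0.617613
Iteration 3:
  f(0.617613) = 0.001657
  f'(0.617613) = -1.145504
  x_3 = 0.617613 - 0.001657/(-1.145504) = 0.619060
Iteration 4:
  f(0.619060) = 0.000002
  f'(0.619060) = -1.142819
  x_4 = 0.619060 - 0.000002/(-1.142819) = 0.619061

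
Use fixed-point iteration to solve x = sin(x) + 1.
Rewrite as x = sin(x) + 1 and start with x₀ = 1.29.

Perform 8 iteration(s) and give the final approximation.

Equation: x = sin(x) + 1
Fixed-point form: x = sin(x) + 1
x₀ = 1.29

x_1 = g(1.290000) = 1.960835
x_2 = g(1.960835) = 1.924894
x_3 = g(1.924894) = 1.937960
x_4 = g(1.937960) = 1.933349
x_5 = g(1.933349) = 1.934994
x_6 = g(1.934994) = 1.934410
x_7 = g(1.934410) = 1.934618
x_8 = g(1.934618) = 1.934544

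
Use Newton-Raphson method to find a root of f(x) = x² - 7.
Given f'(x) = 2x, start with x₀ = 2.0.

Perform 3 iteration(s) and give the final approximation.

f(x) = x² - 7
f'(x) = 2x
x₀ = 2.0

Newton-Raphson formula: x_{n+1} = x_n - f(x_n)/f'(x_n)

Iteration 1:
  f(2.000000) = -3.000000
  f'(2.000000) = 4.000000
  x_1 = 2.000000 - (-3.000000)/4.000000 = 2.750000
Iteration 2:
  f(2.750000) = 0.562500
  f'(2.750000) = 5.500000
  x_2 = 2.750000 - 0.562500/5.500000 = 2.647727
Iteration 3:
  f(2.647727) = 0.010460
  f'(2.647727) = 5.295455
  x_3 = 2.647727 - 0.010460/5.295455 = 2.645752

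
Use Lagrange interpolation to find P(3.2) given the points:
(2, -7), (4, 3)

Lagrange interpolation formula:
P(x) = Σ yᵢ × Lᵢ(x)
where Lᵢ(x) = Π_{j≠i} (x - xⱼ)/(xᵢ - xⱼ)

L_0(3.2) = (3.2 - 4)/(2 - 4) = 0.400000
L_1(3.2) = (3.2 - 2)/(4 - 2) = 0.600000

P(3.2) = (-7)×L_0(3.2) + 3×L_1(3.2)
P(3.2) = -1.000000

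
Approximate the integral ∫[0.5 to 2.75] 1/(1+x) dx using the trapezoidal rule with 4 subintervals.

f(x) = 1/(1+x)
a = 0.5, b = 2.75, n = 4
h = (b - a)/n = 0.562500

Trapezoidal rule: (h/2)[f(x₀) + 2f(x₁) + 2f(x₂) + ... + f(xₙ)]

x_0 = 0.5000, f(x_0) = 0.666667, coefficient = 1
x_1 = 1.0625, f(x_1) = 0.484848, coefficient = 2
x_2 = 1.6250, f(x_2) = 0.380952, coefficient = 2
x_3 = 2.1875, f(x_3) = 0.313725, coefficient = 2
x_4 = 2.7500, f(x_4) = 0.266667, coefficient = 1

I ≈ (0.562500/2) × 3.292386 = 0.925984
Exact value: 0.916291
Error: 0.009693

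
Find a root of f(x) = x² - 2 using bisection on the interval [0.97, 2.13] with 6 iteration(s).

f(x) = x² - 2
Initial interval: [0.97, 2.13]

Iteration 1:
  c_1 = (0.970000 + 2.130000)/2 = 1.550000
  f(c_1) = f(1.550000) = 0.402500
  f(a) × f(c) < 0, new interval: [0.970000, 1.550000]
Iteration 2:
  c_2 = (0.970000 + 1.550000)/2 = 1.260000
  f(c_2) = f(1.260000) = -0.412400
  f(a) × f(c) ≥ 0, new interval: [1.260000, 1.550000]
Iteration 3:
  c_3 = (1.260000 + 1.550000)/2 = 1.405000
  f(c_3) = f(1.405000) = -0.025975
  f(a) × f(c) ≥ 0, new interval: [1.405000, 1.550000]
Iteration 4:
  c_4 = (1.405000 + 1.550000)/2 = 1.477500
  f(c_4) = f(1.477500) = 0.183006
  f(a) × f(c) < 0, new interval: [1.405000, 1.477500]
Iteration 5:
  c_5 = (1.405000 + 1.477500)/2 = 1.441250
  f(c_5) = f(1.441250) = 0.077202
  f(a) × f(c) < 0, new interval: [1.405000, 1.441250]
Iteration 6:
  c_6 = (1.405000 + 1.441250)/2 = 1.423125
  f(c_6) = f(1.423125) = 0.025285
  f(a) × f(c) < 0, new interval: [1.405000, 1.423125]

After 6 iteration(s), the approximation is c_6 = 1.423125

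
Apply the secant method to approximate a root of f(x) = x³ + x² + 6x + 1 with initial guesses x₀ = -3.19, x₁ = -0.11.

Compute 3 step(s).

f(x) = x³ + x² + 6x + 1
x₀ = -3.19, x₁ = -0.11

Secant formula: x_{n+1} = x_n - f(x_n)(x_n - x_{n-1})/(f(x_n) - f(x_{n-1}))

Iteration 1:
  f(-3.190000) = -40.425659
  f(-0.110000) = 0.350769
  x_2 = -0.110000 - 0.350769×(-0.110000 - (-3.190000))/(0.350769 - (-40.425659))
       = -0.136495
Iteration 2:
  f(-0.110000) = 0.350769
  f(-0.136495) = 0.197118
  x_3 = -0.136495 - 0.197118×(-0.136495 - (-0.110000))/(0.197118 - 0.350769)
       = -0.170485
Iteration 3:
  f(-0.136495) = 0.197118
  f(-0.170485) = 0.001199
  x_4 = -0.170485 - 0.001199×(-0.170485 - (-0.136495))/(0.001199 - 0.197118)
       = -0.170693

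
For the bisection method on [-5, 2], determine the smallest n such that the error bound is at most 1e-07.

We need (b-a)/2^n ≤ 1e-07
(2 - (-5))/2^n ≤ 1e-07
7/2^n ≤ 1e-07
2^n ≥ 70000000
n ≥ log₂(70000000) = 26.06
n ≥ 27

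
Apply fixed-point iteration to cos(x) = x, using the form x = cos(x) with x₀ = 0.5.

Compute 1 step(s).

Equation: cos(x) = x
Fixed-point form: x = cos(x)
x₀ = 0.5

x_1 = g(0.500000) = 0.877583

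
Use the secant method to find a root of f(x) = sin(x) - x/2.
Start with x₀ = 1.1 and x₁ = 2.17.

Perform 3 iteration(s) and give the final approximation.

f(x) = sin(x) - x/2
x₀ = 1.1, x₁ = 2.17

Secant formula: x_{n+1} = x_n - f(x_n)(x_n - x_{n-1})/(f(x_n) - f(x_{n-1}))

Iteration 1:
  f(1.100000) = 0.341207
  f(2.170000) = -0.259215
  x_2 = 2.170000 - (-0.259215)×(2.170000 - 1.100000)/(-0.259215 - 0.341207)
       = 1.708058
Iteration 2:
  f(2.170000) = -0.259215
  f(1.708058) = 0.136565
  x_3 = 1.708058 - 0.136565×(1.708058 - 2.170000)/(0.136565 - (-0.259215))
       = 1.867453
Iteration 3:
  f(1.708058) = 0.136565
  f(1.867453) = 0.022593
  x_4 = 1.867453 - 0.022593×(1.867453 - 1.708058)/(0.022593 - 0.136565)
       = 1.899050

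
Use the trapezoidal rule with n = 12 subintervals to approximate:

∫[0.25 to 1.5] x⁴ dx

f(x) = x⁴
a = 0.25, b = 1.5, n = 12
h = (b - a)/n = 0.104167

Trapezoidal rule: (h/2)[f(x₀) + 2f(x₁) + 2f(x₂) + ... + f(xₙ)]

x_0 = 0.2500, f(x_0) = 0.003906, coefficient = 1
x_1 = 0.3542, f(x_1) = 0.015734, coefficient = 2
x_2 = 0.4583, f(x_2) = 0.044129, coefficient = 2
x_3 = 0.5625, f(x_3) = 0.100113, coefficient = 2
x_4 = 0.6667, f(x_4) = 0.197531, coefficient = 2
x_5 = 0.7708, f(x_5) = 0.353055, coefficient = 2
x_6 = 0.8750, f(x_6) = 0.586182, coefficient = 2
x_7 = 0.9792, f(x_7) = 0.919235, coefficient = 2
x_8 = 1.0833, f(x_8) = 1.377363, coefficient = 2
x_9 = 1.1875, f(x_9) = 1.988541, coefficient = 2
x_10 = 1.2917, f(x_10) = 2.783568, coefficient = 2
x_11 = 1.3958, f(x_11) = 3.796070, coefficient = 2
x_12 = 1.5000, f(x_12) = 5.062500, coefficient = 1

I ≈ (0.104167/2) × 29.389446 = 1.530700
Exact value: 1.518555
Error: 0.012146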